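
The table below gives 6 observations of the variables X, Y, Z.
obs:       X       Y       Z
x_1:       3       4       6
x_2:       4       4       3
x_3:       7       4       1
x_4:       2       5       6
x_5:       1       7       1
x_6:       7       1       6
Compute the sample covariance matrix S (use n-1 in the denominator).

Step 1 — column means:
  mean(X) = (3 + 4 + 7 + 2 + 1 + 7) / 6 = 24/6 = 4
  mean(Y) = (4 + 4 + 4 + 5 + 7 + 1) / 6 = 25/6 = 4.1667
  mean(Z) = (6 + 3 + 1 + 6 + 1 + 6) / 6 = 23/6 = 3.8333

Step 2 — sample covariance S[i,j] = (1/(n-1)) · Σ_k (x_{k,i} - mean_i) · (x_{k,j} - mean_j), with n-1 = 5.
  S[X,X] = ((-1)·(-1) + (0)·(0) + (3)·(3) + (-2)·(-2) + (-3)·(-3) + (3)·(3)) / 5 = 32/5 = 6.4
  S[X,Y] = ((-1)·(-0.1667) + (0)·(-0.1667) + (3)·(-0.1667) + (-2)·(0.8333) + (-3)·(2.8333) + (3)·(-3.1667)) / 5 = -20/5 = -4
  S[X,Z] = ((-1)·(2.1667) + (0)·(-0.8333) + (3)·(-2.8333) + (-2)·(2.1667) + (-3)·(-2.8333) + (3)·(2.1667)) / 5 = 0/5 = 0
  S[Y,Y] = ((-0.1667)·(-0.1667) + (-0.1667)·(-0.1667) + (-0.1667)·(-0.1667) + (0.8333)·(0.8333) + (2.8333)·(2.8333) + (-3.1667)·(-3.1667)) / 5 = 18.8333/5 = 3.7667
  S[Y,Z] = ((-0.1667)·(2.1667) + (-0.1667)·(-0.8333) + (-0.1667)·(-2.8333) + (0.8333)·(2.1667) + (2.8333)·(-2.8333) + (-3.1667)·(2.1667)) / 5 = -12.8333/5 = -2.5667
  S[Z,Z] = ((2.1667)·(2.1667) + (-0.8333)·(-0.8333) + (-2.8333)·(-2.8333) + (2.1667)·(2.1667) + (-2.8333)·(-2.8333) + (2.1667)·(2.1667)) / 5 = 30.8333/5 = 6.1667

S is symmetric (S[j,i] = S[i,j]). Assembling:

S = [[6.4, -4, 0],
 [-4, 3.7667, -2.5667],
 [0, -2.5667, 6.1667]]


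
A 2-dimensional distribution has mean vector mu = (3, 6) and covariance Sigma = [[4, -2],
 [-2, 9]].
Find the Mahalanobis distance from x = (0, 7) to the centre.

Step 1 — centre the observation: (x - mu) = (-3, 1).

Step 2 — invert Sigma. det(Sigma) = 4·9 - (-2)² = 32.
  Sigma^{-1} = (1/det) · [[d, -b], [-b, a]] = [[0.2812, 0.0625],
 [0.0625, 0.125]].

Step 3 — form the quadratic (x - mu)^T · Sigma^{-1} · (x - mu):
  Sigma^{-1} · (x - mu) = (-0.7812, -0.0625).
  (x - mu)^T · [Sigma^{-1} · (x - mu)] = (-3)·(-0.7812) + (1)·(-0.0625) = 2.2812.

Step 4 — take square root: d = √(2.2812) ≈ 1.5104.

d(x, mu) = √(2.2812) ≈ 1.5104


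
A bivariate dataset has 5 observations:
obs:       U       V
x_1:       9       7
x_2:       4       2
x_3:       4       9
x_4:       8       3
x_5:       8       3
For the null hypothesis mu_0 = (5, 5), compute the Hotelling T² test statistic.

Step 1 — sample mean vector:
  mean(U) = (9 + 4 + 4 + 8 + 8) / 5 = 33/5 = 6.6
  mean(V) = (7 + 2 + 9 + 3 + 3) / 5 = 24/5 = 4.8
  x̄ = (6.6, 4.8),  deviation x̄ - mu_0 = (6.6, 4.8) - (5, 5) = (1.6, -0.2).

Step 2 — sample covariance matrix, S[i,j] = (1/(n-1)) · Σ_k (x_{k,i} - mean_i) · (x_{k,j} - mean_j), divisor n-1 = 4:
  S[U,U] = ((2.4)·(2.4) + (-2.6)·(-2.6) + (-2.6)·(-2.6) + (1.4)·(1.4) + (1.4)·(1.4)) / 4 = 23.2/4 = 5.8
  S[U,V] = ((2.4)·(2.2) + (-2.6)·(-2.8) + (-2.6)·(4.2) + (1.4)·(-1.8) + (1.4)·(-1.8)) / 4 = -3.4/4 = -0.85
  S[V,V] = ((2.2)·(2.2) + (-2.8)·(-2.8) + (4.2)·(4.2) + (-1.8)·(-1.8) + (-1.8)·(-1.8)) / 4 = 36.8/4 = 9.2
  S = [[5.8, -0.85],
 [-0.85, 9.2]].

Step 3 — invert S. det(S) = 5.8·9.2 - (-0.85)² = 52.6375.
  S^{-1} = (1/det) · [[d, -b], [-b, a]] = [[0.1748, 0.0161],
 [0.0161, 0.1102]].

Step 4 — quadratic form (x̄ - mu_0)^T · S^{-1} · (x̄ - mu_0):
  S^{-1} · (x̄ - mu_0) = (0.2764, 0.0038),
  (x̄ - mu_0)^T · [...] = (1.6)·(0.2764) + (-0.2)·(0.0038) = 0.4415.

Step 5 — scale by n: T² = 5 · 0.4415 = 2.2076.

T² ≈ 2.2076


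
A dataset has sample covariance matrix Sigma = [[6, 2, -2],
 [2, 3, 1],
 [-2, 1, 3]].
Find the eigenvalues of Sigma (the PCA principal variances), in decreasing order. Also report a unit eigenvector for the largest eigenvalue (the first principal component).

Step 1 — characteristic polynomial p(λ) = det(λI - Sigma) = λ³ - tr·λ² + c_1·λ - det, where tr = trace, c_1 = sum of the principal 2×2 minors, det = det(Sigma):
  tr = 6 + 3 + 3 = 12,
  c_1 = (6·3 - (2)²) + (6·3 - (-2)²) + (3·3 - (1)²) = 14 + 14 + 8 = 36,
  det = 6·(3·3 - (1)²) - (2)·((2)·3 - (1)·(-2)) + (-2)·((2)·(1) - 3·(-2)) = 6·(8) - (2)·(8) + (-2)·(8) = 16.
  So p(λ) = λ³ - 12λ² + 36λ - 16.
Step 2 — look for an integer root (rational root theorem: any rational root is an integer divisor of 16). Testing λ = 4:
  p(4) = 64 - 192 + 144 - 16 = 0  ✓
  Dividing out (λ - 4): p(λ) = (λ - 4)(λ² - 8λ + 4).
Step 3 — remaining eigenvalues from the quadratic λ² - 8λ + 4 = 0:
  Δ = 8² - 4·4 = 64 - 16 = 48,  λ = (8 ± √48)/2 = (8 ± 6.9282)/2 ≈ 7.4641 or 0.5359.
  Sorted: λ_1 = 7.4641,  λ_2 = 4,  λ_3 = 0.5359  (check: sum = 12 = tr ✓).

Step 4 — unit eigenvector for λ_1 ≈ 7.4641: v spans the null space of (Sigma - λ_1 I), whose rows are
  r_1 = (-1.4641, 2, -2),  r_2 = (2, -4.4641, 1),  r_3 = (-2, 1, -4.4641).
  v is orthogonal to every row, so take v ∝ r_1 × r_2 = ((2)·(1) - (-2)·(-4.4641), (-2)·(2) - (-1.4641)·(1), (-1.4641)·(-4.4641) - (2)·(2)) ≈ (-6.9282, -2.5359, 2.5359).
  Rescale (multiply by -1 so the first nonzero entry is positive): u = (6.9282, 2.5359, -2.5359).
  ||u|| = √((6.9282)² + (2.5359)² + (-2.5359)²) = √(60.8616) ≈ 7.8014,  v_1 = u/||u|| ≈ (0.8881, 0.3251, -0.3251) (||v_1|| = 1).

λ_1 = 7.4641,  λ_2 = 4,  λ_3 = 0.5359;  v_1 ≈ (0.8881, 0.3251, -0.3251)


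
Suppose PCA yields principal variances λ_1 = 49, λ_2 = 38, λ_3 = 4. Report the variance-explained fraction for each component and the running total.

Step 1 — total variance = trace(Sigma) = Σ λ_i = 49 + 38 + 4 = 91.

Step 2 — fraction explained by component i = λ_i / Σ λ:
  PC1: 49/91 = 0.5385
  PC2: 38/91 = 0.4176
  PC3: 4/91 = 0.044

Step 3 — cumulative fraction after k components = (λ_1 + ... + λ_k) / Σ λ:
  k = 1: 49/91 = 0.5385
  k = 2: (49 + 38)/91 = 87/91 = 0.956
  k = 3: (49 + 38 + 4)/91 = 91/91 = 1

Summary (fraction, with percent):

explained: PC1 0.5385 (53.85%), PC2 0.4176 (41.76%), PC3 0.044 (4.4%);  cumulative: 0.5385, 0.956, 1


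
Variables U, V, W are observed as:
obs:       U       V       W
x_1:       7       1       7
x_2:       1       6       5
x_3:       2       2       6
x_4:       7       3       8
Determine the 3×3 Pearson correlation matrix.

Step 1 — column means:
  mean(U) = (7 + 1 + 2 + 7) / 4 = 17/4 = 4.25
  mean(V) = (1 + 6 + 2 + 3) / 4 = 12/4 = 3
  mean(W) = (7 + 5 + 6 + 8) / 4 = 26/4 = 6.5

Step 2 — sample variances and covariances s[i,j] = (1/(n-1)) · Σ_k (x_{k,i} - mean_i) · (x_{k,j} - mean_j), with n-1 = 3:
  s[U,U] = ((2.75)·(2.75) + (-3.25)·(-3.25) + (-2.25)·(-2.25) + (2.75)·(2.75)) / 3 = 30.75/3 = 10.25
  s[U,V] = ((2.75)·(-2) + (-3.25)·(3) + (-2.25)·(-1) + (2.75)·(0)) / 3 = -13/3 = -4.3333
  s[U,W] = ((2.75)·(0.5) + (-3.25)·(-1.5) + (-2.25)·(-0.5) + (2.75)·(1.5)) / 3 = 11.5/3 = 3.8333
  s[V,V] = ((-2)·(-2) + (3)·(3) + (-1)·(-1) + (0)·(0)) / 3 = 14/3 = 4.6667
  s[V,W] = ((-2)·(0.5) + (3)·(-1.5) + (-1)·(-0.5) + (0)·(1.5)) / 3 = -5/3 = -1.6667
  s[W,W] = ((0.5)·(0.5) + (-1.5)·(-1.5) + (-0.5)·(-0.5) + (1.5)·(1.5)) / 3 = 5/3 = 1.6667
  Sample standard deviations s_i = √(s[i,i]):
  s(U) = √(10.25) = 3.2016
  s(V) = √(4.6667) = 2.1602
  s(W) = √(1.6667) = 1.291

Step 3 — r_{ij} = s_{ij} / (s_i · s_j):
  r[U,U] = 1 (diagonal).
  r[U,V] = -4.3333 / (3.2016 · 2.1602) = -4.3333 / 6.9162 = -0.6266
  r[U,W] = 3.8333 / (3.2016 · 1.291) = 3.8333 / 4.1332 = 0.9274
  r[V,V] = 1 (diagonal).
  r[V,W] = -1.6667 / (2.1602 · 1.291) = -1.6667 / 2.7889 = -0.5976
  r[W,W] = 1 (diagonal).

R is symmetric with unit diagonal. Assembling:

R = [[1, -0.6266, 0.9274],
 [-0.6266, 1, -0.5976],
 [0.9274, -0.5976, 1]]


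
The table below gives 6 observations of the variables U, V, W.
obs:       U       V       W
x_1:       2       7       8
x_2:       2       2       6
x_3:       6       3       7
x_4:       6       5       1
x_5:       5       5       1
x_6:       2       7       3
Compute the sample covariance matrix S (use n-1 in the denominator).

Step 1 — column means:
  mean(U) = (2 + 2 + 6 + 6 + 5 + 2) / 6 = 23/6 = 3.8333
  mean(V) = (7 + 2 + 3 + 5 + 5 + 7) / 6 = 29/6 = 4.8333
  mean(W) = (8 + 6 + 7 + 1 + 1 + 3) / 6 = 26/6 = 4.3333

Step 2 — sample covariance S[i,j] = (1/(n-1)) · Σ_k (x_{k,i} - mean_i) · (x_{k,j} - mean_j), with n-1 = 5.
  S[U,U] = ((-1.8333)·(-1.8333) + (-1.8333)·(-1.8333) + (2.1667)·(2.1667) + (2.1667)·(2.1667) + (1.1667)·(1.1667) + (-1.8333)·(-1.8333)) / 5 = 20.8333/5 = 4.1667
  S[U,V] = ((-1.8333)·(2.1667) + (-1.8333)·(-2.8333) + (2.1667)·(-1.8333) + (2.1667)·(0.1667) + (1.1667)·(0.1667) + (-1.8333)·(2.1667)) / 5 = -6.1667/5 = -1.2333
  S[U,W] = ((-1.8333)·(3.6667) + (-1.8333)·(1.6667) + (2.1667)·(2.6667) + (2.1667)·(-3.3333) + (1.1667)·(-3.3333) + (-1.8333)·(-1.3333)) / 5 = -12.6667/5 = -2.5333
  S[V,V] = ((2.1667)·(2.1667) + (-2.8333)·(-2.8333) + (-1.8333)·(-1.8333) + (0.1667)·(0.1667) + (0.1667)·(0.1667) + (2.1667)·(2.1667)) / 5 = 20.8333/5 = 4.1667
  S[V,W] = ((2.1667)·(3.6667) + (-2.8333)·(1.6667) + (-1.8333)·(2.6667) + (0.1667)·(-3.3333) + (0.1667)·(-3.3333) + (2.1667)·(-1.3333)) / 5 = -5.6667/5 = -1.1333
  S[W,W] = ((3.6667)·(3.6667) + (1.6667)·(1.6667) + (2.6667)·(2.6667) + (-3.3333)·(-3.3333) + (-3.3333)·(-3.3333) + (-1.3333)·(-1.3333)) / 5 = 47.3333/5 = 9.4667

S is symmetric (S[j,i] = S[i,j]). Assembling:

S = [[4.1667, -1.2333, -2.5333],
 [-1.2333, 4.1667, -1.1333],
 [-2.5333, -1.1333, 9.4667]]


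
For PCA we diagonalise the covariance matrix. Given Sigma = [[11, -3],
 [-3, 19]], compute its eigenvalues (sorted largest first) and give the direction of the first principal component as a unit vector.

Step 1 — characteristic polynomial of 2×2 Sigma:
  det(Sigma - λI) = λ² - trace · λ + det = 0.
  trace = 11 + 19 = 30, det = 11·19 - (-3)² = 200.
Step 2 — discriminant:
  Δ = trace² - 4·det = 900 - 800 = 100.
Step 3 — eigenvalues:
  λ = (trace ± √Δ)/2 = (30 ± 10)/2,
  λ_1 = 20,  λ_2 = 10.

Step 4 — unit eigenvector for λ_1: solve (Sigma - λ_1 I)v = 0. First row:
  (11 - 20)·v_x + (-3)·v_y = 0, i.e. (-9)·v_x + (-3)·v_y = 0,
  so v ∝ (b, λ_1 - a) = (-3, 9); multiply by -1 so the first entry is positive: u = (3, -9).
  ||u|| = √((3)² + (-9)²) = √(90) ≈ 9.4868,
  v_1 = u/||u|| ≈ (0.3162, -0.9487) (||v_1|| = 1).

λ_1 = 20,  λ_2 = 10;  v_1 ≈ (0.3162, -0.9487)


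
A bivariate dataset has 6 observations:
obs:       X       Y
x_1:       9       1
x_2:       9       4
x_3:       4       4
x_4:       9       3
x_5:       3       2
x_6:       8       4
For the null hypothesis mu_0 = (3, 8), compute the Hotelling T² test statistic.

Step 1 — sample mean vector:
  mean(X) = (9 + 9 + 4 + 9 + 3 + 8) / 6 = 42/6 = 7
  mean(Y) = (1 + 4 + 4 + 3 + 2 + 4) / 6 = 18/6 = 3
  x̄ = (7, 3),  deviation x̄ - mu_0 = (7, 3) - (3, 8) = (4, -5).

Step 2 — sample covariance matrix, S[i,j] = (1/(n-1)) · Σ_k (x_{k,i} - mean_i) · (x_{k,j} - mean_j), divisor n-1 = 5:
  S[X,X] = ((2)·(2) + (2)·(2) + (-3)·(-3) + (2)·(2) + (-4)·(-4) + (1)·(1)) / 5 = 38/5 = 7.6
  S[X,Y] = ((2)·(-2) + (2)·(1) + (-3)·(1) + (2)·(0) + (-4)·(-1) + (1)·(1)) / 5 = 0/5 = 0
  S[Y,Y] = ((-2)·(-2) + (1)·(1) + (1)·(1) + (0)·(0) + (-1)·(-1) + (1)·(1)) / 5 = 8/5 = 1.6
  S = [[7.6, 0],
 [0, 1.6]].

Step 3 — invert S. det(S) = 7.6·1.6 - (0)² = 12.16.
  S^{-1} = (1/det) · [[d, -b], [-b, a]] = [[0.1316, 0],
 [0, 0.625]].

Step 4 — quadratic form (x̄ - mu_0)^T · S^{-1} · (x̄ - mu_0):
  S^{-1} · (x̄ - mu_0) = (0.5263, -3.125),
  (x̄ - mu_0)^T · [...] = (4)·(0.5263) + (-5)·(-3.125) = 17.7303.

Step 5 — scale by n: T² = 6 · 17.7303 = 106.3816.

T² ≈ 106.3816


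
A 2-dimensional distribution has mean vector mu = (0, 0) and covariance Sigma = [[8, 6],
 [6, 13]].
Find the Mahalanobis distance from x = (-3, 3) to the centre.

Step 1 — centre the observation: (x - mu) = (-3, 3).

Step 2 — invert Sigma. det(Sigma) = 8·13 - (6)² = 68.
  Sigma^{-1} = (1/det) · [[d, -b], [-b, a]] = [[0.1912, -0.0882],
 [-0.0882, 0.1176]].

Step 3 — form the quadratic (x - mu)^T · Sigma^{-1} · (x - mu):
  Sigma^{-1} · (x - mu) = (-0.8382, 0.6176).
  (x - mu)^T · [Sigma^{-1} · (x - mu)] = (-3)·(-0.8382) + (3)·(0.6176) = 4.3676.

Step 4 — take square root: d = √(4.3676) ≈ 2.0899.

d(x, mu) = √(4.3676) ≈ 2.0899


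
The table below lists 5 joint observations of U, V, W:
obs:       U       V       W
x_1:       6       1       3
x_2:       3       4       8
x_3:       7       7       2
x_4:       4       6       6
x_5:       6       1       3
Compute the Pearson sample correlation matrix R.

Step 1 — column means:
  mean(U) = (6 + 3 + 7 + 4 + 6) / 5 = 26/5 = 5.2
  mean(V) = (1 + 4 + 7 + 6 + 1) / 5 = 19/5 = 3.8
  mean(W) = (3 + 8 + 2 + 6 + 3) / 5 = 22/5 = 4.4

Step 2 — sample variances and covariances s[i,j] = (1/(n-1)) · Σ_k (x_{k,i} - mean_i) · (x_{k,j} - mean_j), with n-1 = 4:
  s[U,U] = ((0.8)·(0.8) + (-2.2)·(-2.2) + (1.8)·(1.8) + (-1.2)·(-1.2) + (0.8)·(0.8)) / 4 = 10.8/4 = 2.7
  s[U,V] = ((0.8)·(-2.8) + (-2.2)·(0.2) + (1.8)·(3.2) + (-1.2)·(2.2) + (0.8)·(-2.8)) / 4 = -1.8/4 = -0.45
  s[U,W] = ((0.8)·(-1.4) + (-2.2)·(3.6) + (1.8)·(-2.4) + (-1.2)·(1.6) + (0.8)·(-1.4)) / 4 = -16.4/4 = -4.1
  s[V,V] = ((-2.8)·(-2.8) + (0.2)·(0.2) + (3.2)·(3.2) + (2.2)·(2.2) + (-2.8)·(-2.8)) / 4 = 30.8/4 = 7.7
  s[V,W] = ((-2.8)·(-1.4) + (0.2)·(3.6) + (3.2)·(-2.4) + (2.2)·(1.6) + (-2.8)·(-1.4)) / 4 = 4.4/4 = 1.1
  s[W,W] = ((-1.4)·(-1.4) + (3.6)·(3.6) + (-2.4)·(-2.4) + (1.6)·(1.6) + (-1.4)·(-1.4)) / 4 = 25.2/4 = 6.3
  Sample standard deviations s_i = √(s[i,i]):
  s(U) = √(2.7) = 1.6432
  s(V) = √(7.7) = 2.7749
  s(W) = √(6.3) = 2.51

Step 3 — r_{ij} = s_{ij} / (s_i · s_j):
  r[U,U] = 1 (diagonal).
  r[U,V] = -0.45 / (1.6432 · 2.7749) = -0.45 / 4.5596 = -0.0987
  r[U,W] = -4.1 / (1.6432 · 2.51) = -4.1 / 4.1243 = -0.9941
  r[V,V] = 1 (diagonal).
  r[V,W] = 1.1 / (2.7749 · 2.51) = 1.1 / 6.9649 = 0.1579
  r[W,W] = 1 (diagonal).

R is symmetric with unit diagonal. Assembling:

R = [[1, -0.0987, -0.9941],
 [-0.0987, 1, 0.1579],
 [-0.9941, 0.1579, 1]]


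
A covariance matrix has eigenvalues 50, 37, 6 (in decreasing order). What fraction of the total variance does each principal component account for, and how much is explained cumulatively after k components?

Step 1 — total variance = trace(Sigma) = Σ λ_i = 50 + 37 + 6 = 93.

Step 2 — fraction explained by component i = λ_i / Σ λ:
  PC1: 50/93 = 0.5376
  PC2: 37/93 = 0.3978
  PC3: 6/93 = 0.0645

Step 3 — cumulative fraction after k components = (λ_1 + ... + λ_k) / Σ λ:
  k = 1: 50/93 = 0.5376
  k = 2: (50 + 37)/93 = 87/93 = 0.9355
  k = 3: (50 + 37 + 6)/93 = 93/93 = 1

Summary (fraction, with percent):

explained: PC1 0.5376 (53.76%), PC2 0.3978 (39.78%), PC3 0.0645 (6.45%);  cumulative: 0.5376, 0.9355, 1


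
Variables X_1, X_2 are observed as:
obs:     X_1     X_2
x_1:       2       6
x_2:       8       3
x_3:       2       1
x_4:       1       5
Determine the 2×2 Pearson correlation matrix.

Step 1 — column means:
  mean(X_1) = (2 + 8 + 2 + 1) / 4 = 13/4 = 3.25
  mean(X_2) = (6 + 3 + 1 + 5) / 4 = 15/4 = 3.75

Step 2 — sample variances and covariances s[i,j] = (1/(n-1)) · Σ_k (x_{k,i} - mean_i) · (x_{k,j} - mean_j), with n-1 = 3:
  s[X_1,X_1] = ((-1.25)·(-1.25) + (4.75)·(4.75) + (-1.25)·(-1.25) + (-2.25)·(-2.25)) / 3 = 30.75/3 = 10.25
  s[X_1,X_2] = ((-1.25)·(2.25) + (4.75)·(-0.75) + (-1.25)·(-2.75) + (-2.25)·(1.25)) / 3 = -5.75/3 = -1.9167
  s[X_2,X_2] = ((2.25)·(2.25) + (-0.75)·(-0.75) + (-2.75)·(-2.75) + (1.25)·(1.25)) / 3 = 14.75/3 = 4.9167
  Sample standard deviations s_i = √(s[i,i]):
  s(X_1) = √(10.25) = 3.2016
  s(X_2) = √(4.9167) = 2.2174

Step 3 — r_{ij} = s_{ij} / (s_i · s_j):
  r[X_1,X_1] = 1 (diagonal).
  r[X_1,X_2] = -1.9167 / (3.2016 · 2.2174) = -1.9167 / 7.099 = -0.27
  r[X_2,X_2] = 1 (diagonal).

R is symmetric with unit diagonal. Assembling:

R = [[1, -0.27],
 [-0.27, 1]]


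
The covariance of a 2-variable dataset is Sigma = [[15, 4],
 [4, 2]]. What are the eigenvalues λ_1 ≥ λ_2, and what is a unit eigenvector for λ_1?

Step 1 — characteristic polynomial of 2×2 Sigma:
  det(Sigma - λI) = λ² - trace · λ + det = 0.
  trace = 15 + 2 = 17, det = 15·2 - (4)² = 14.
Step 2 — discriminant:
  Δ = trace² - 4·det = 289 - 56 = 233.
Step 3 — eigenvalues:
  λ = (trace ± √Δ)/2 = (17 ± 15.2643)/2,
  λ_1 = 16.1322,  λ_2 = 0.8678.

Step 4 — unit eigenvector for λ_1: solve (Sigma - λ_1 I)v = 0. First row:
  (15 - 16.1322)·v_x + (4)·v_y = 0, i.e. (-1.1322)·v_x + (4)·v_y = 0,
  so v ∝ (b, λ_1 - a) = (4, 1.1322) = u.
  ||u|| = √((4)² + (1.1322)²) = √(17.2818) ≈ 4.1571,
  v_1 = u/||u|| ≈ (0.9622, 0.2723) (||v_1|| = 1).

λ_1 = 16.1322,  λ_2 = 0.8678;  v_1 ≈ (0.9622, 0.2723)


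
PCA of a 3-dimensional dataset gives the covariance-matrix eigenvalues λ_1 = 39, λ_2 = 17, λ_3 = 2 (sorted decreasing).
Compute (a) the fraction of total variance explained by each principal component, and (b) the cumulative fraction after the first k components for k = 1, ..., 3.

Step 1 — total variance = trace(Sigma) = Σ λ_i = 39 + 17 + 2 = 58.

Step 2 — fraction explained by component i = λ_i / Σ λ:
  PC1: 39/58 = 0.6724
  PC2: 17/58 = 0.2931
  PC3: 2/58 = 0.0345

Step 3 — cumulative fraction after k components = (λ_1 + ... + λ_k) / Σ λ:
  k = 1: 39/58 = 0.6724
  k = 2: (39 + 17)/58 = 56/58 = 0.9655
  k = 3: (39 + 17 + 2)/58 = 58/58 = 1

Summary (fraction, with percent):

explained: PC1 0.6724 (67.24%), PC2 0.2931 (29.31%), PC3 0.0345 (3.45%);  cumulative: 0.6724, 0.9655, 1


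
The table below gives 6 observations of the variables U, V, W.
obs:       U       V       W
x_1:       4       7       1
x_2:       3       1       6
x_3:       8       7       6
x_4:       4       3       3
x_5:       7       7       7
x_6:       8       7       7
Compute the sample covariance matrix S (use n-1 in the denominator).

Step 1 — column means:
  mean(U) = (4 + 3 + 8 + 4 + 7 + 8) / 6 = 34/6 = 5.6667
  mean(V) = (7 + 1 + 7 + 3 + 7 + 7) / 6 = 32/6 = 5.3333
  mean(W) = (1 + 6 + 6 + 3 + 7 + 7) / 6 = 30/6 = 5

Step 2 — sample covariance S[i,j] = (1/(n-1)) · Σ_k (x_{k,i} - mean_i) · (x_{k,j} - mean_j), with n-1 = 5.
  S[U,U] = ((-1.6667)·(-1.6667) + (-2.6667)·(-2.6667) + (2.3333)·(2.3333) + (-1.6667)·(-1.6667) + (1.3333)·(1.3333) + (2.3333)·(2.3333)) / 5 = 25.3333/5 = 5.0667
  S[U,V] = ((-1.6667)·(1.6667) + (-2.6667)·(-4.3333) + (2.3333)·(1.6667) + (-1.6667)·(-2.3333) + (1.3333)·(1.6667) + (2.3333)·(1.6667)) / 5 = 22.6667/5 = 4.5333
  S[U,W] = ((-1.6667)·(-4) + (-2.6667)·(1) + (2.3333)·(1) + (-1.6667)·(-2) + (1.3333)·(2) + (2.3333)·(2)) / 5 = 17/5 = 3.4
  S[V,V] = ((1.6667)·(1.6667) + (-4.3333)·(-4.3333) + (1.6667)·(1.6667) + (-2.3333)·(-2.3333) + (1.6667)·(1.6667) + (1.6667)·(1.6667)) / 5 = 35.3333/5 = 7.0667
  S[V,W] = ((1.6667)·(-4) + (-4.3333)·(1) + (1.6667)·(1) + (-2.3333)·(-2) + (1.6667)·(2) + (1.6667)·(2)) / 5 = 2/5 = 0.4
  S[W,W] = ((-4)·(-4) + (1)·(1) + (1)·(1) + (-2)·(-2) + (2)·(2) + (2)·(2)) / 5 = 30/5 = 6

S is symmetric (S[j,i] = S[i,j]). Assembling:

S = [[5.0667, 4.5333, 3.4],
 [4.5333, 7.0667, 0.4],
 [3.4, 0.4, 6]]


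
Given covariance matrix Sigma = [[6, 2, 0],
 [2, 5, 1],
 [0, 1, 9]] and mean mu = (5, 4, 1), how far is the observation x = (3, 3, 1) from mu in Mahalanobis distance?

Step 1 — centre the observation: (x - mu) = (-2, -1, 0).

Step 2 — invert Sigma (cofactor / det for 3×3, or solve directly):
  Sigma^{-1} = [[0.193, -0.0789, 0.0088],
 [-0.0789, 0.2368, -0.0263],
 [0.0088, -0.0263, 0.114]].

Step 3 — form the quadratic (x - mu)^T · Sigma^{-1} · (x - mu):
  Sigma^{-1} · (x - mu) = (-0.307, -0.0789, 0.0088).
  (x - mu)^T · [Sigma^{-1} · (x - mu)] = (-2)·(-0.307) + (-1)·(-0.0789) + (0)·(0.0088) = 0.693.

Step 4 — take square root: d = √(0.693) ≈ 0.8325.

d(x, mu) = √(0.693) ≈ 0.8325


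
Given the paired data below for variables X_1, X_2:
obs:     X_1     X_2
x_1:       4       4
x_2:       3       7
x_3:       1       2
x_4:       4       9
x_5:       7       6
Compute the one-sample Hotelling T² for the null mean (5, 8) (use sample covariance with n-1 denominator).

Step 1 — sample mean vector:
  mean(X_1) = (4 + 3 + 1 + 4 + 7) / 5 = 19/5 = 3.8
  mean(X_2) = (4 + 7 + 2 + 9 + 6) / 5 = 28/5 = 5.6
  x̄ = (3.8, 5.6),  deviation x̄ - mu_0 = (3.8, 5.6) - (5, 8) = (-1.2, -2.4).

Step 2 — sample covariance matrix, S[i,j] = (1/(n-1)) · Σ_k (x_{k,i} - mean_i) · (x_{k,j} - mean_j), divisor n-1 = 4:
  S[X_1,X_1] = ((0.2)·(0.2) + (-0.8)·(-0.8) + (-2.8)·(-2.8) + (0.2)·(0.2) + (3.2)·(3.2)) / 4 = 18.8/4 = 4.7
  S[X_1,X_2] = ((0.2)·(-1.6) + (-0.8)·(1.4) + (-2.8)·(-3.6) + (0.2)·(3.4) + (3.2)·(0.4)) / 4 = 10.6/4 = 2.65
  S[X_2,X_2] = ((-1.6)·(-1.6) + (1.4)·(1.4) + (-3.6)·(-3.6) + (3.4)·(3.4) + (0.4)·(0.4)) / 4 = 29.2/4 = 7.3
  S = [[4.7, 2.65],
 [2.65, 7.3]].

Step 3 — invert S. det(S) = 4.7·7.3 - (2.65)² = 27.2875.
  S^{-1} = (1/det) · [[d, -b], [-b, a]] = [[0.2675, -0.0971],
 [-0.0971, 0.1722]].

Step 4 — quadratic form (x̄ - mu_0)^T · S^{-1} · (x̄ - mu_0):
  S^{-1} · (x̄ - mu_0) = (-0.088, -0.2968),
  (x̄ - mu_0)^T · [...] = (-1.2)·(-0.088) + (-2.4)·(-0.2968) = 0.818.

Step 5 — scale by n: T² = 5 · 0.818 = 4.0898.

T² ≈ 4.0898


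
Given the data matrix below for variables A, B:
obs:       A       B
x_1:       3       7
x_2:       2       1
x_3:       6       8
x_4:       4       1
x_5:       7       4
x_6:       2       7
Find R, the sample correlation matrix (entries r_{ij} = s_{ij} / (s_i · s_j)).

Step 1 — column means:
  mean(A) = (3 + 2 + 6 + 4 + 7 + 2) / 6 = 24/6 = 4
  mean(B) = (7 + 1 + 8 + 1 + 4 + 7) / 6 = 28/6 = 4.6667

Step 2 — sample variances and covariances s[i,j] = (1/(n-1)) · Σ_k (x_{k,i} - mean_i) · (x_{k,j} - mean_j), with n-1 = 5:
  s[A,A] = ((-1)·(-1) + (-2)·(-2) + (2)·(2) + (0)·(0) + (3)·(3) + (-2)·(-2)) / 5 = 22/5 = 4.4
  s[A,B] = ((-1)·(2.3333) + (-2)·(-3.6667) + (2)·(3.3333) + (0)·(-3.6667) + (3)·(-0.6667) + (-2)·(2.3333)) / 5 = 5/5 = 1
  s[B,B] = ((2.3333)·(2.3333) + (-3.6667)·(-3.6667) + (3.3333)·(3.3333) + (-3.6667)·(-3.6667) + (-0.6667)·(-0.6667) + (2.3333)·(2.3333)) / 5 = 49.3333/5 = 9.8667
  Sample standard deviations s_i = √(s[i,i]):
  s(A) = √(4.4) = 2.0976
  s(B) = √(9.8667) = 3.1411

Step 3 — r_{ij} = s_{ij} / (s_i · s_j):
  r[A,A] = 1 (diagonal).
  r[A,B] = 1 / (2.0976 · 3.1411) = 1 / 6.5889 = 0.1518
  r[B,B] = 1 (diagonal).

R is symmetric with unit diagonal. Assembling:

R = [[1, 0.1518],
 [0.1518, 1]]


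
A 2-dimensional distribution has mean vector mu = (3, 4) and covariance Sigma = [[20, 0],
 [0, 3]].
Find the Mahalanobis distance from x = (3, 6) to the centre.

Step 1 — centre the observation: (x - mu) = (0, 2).

Step 2 — invert Sigma. det(Sigma) = 20·3 - (0)² = 60.
  Sigma^{-1} = (1/det) · [[d, -b], [-b, a]] = [[0.05, 0],
 [0, 0.3333]].

Step 3 — form the quadratic (x - mu)^T · Sigma^{-1} · (x - mu):
  Sigma^{-1} · (x - mu) = (0, 0.6667).
  (x - mu)^T · [Sigma^{-1} · (x - mu)] = (0)·(0) + (2)·(0.6667) = 1.3333.

Step 4 — take square root: d = √(1.3333) ≈ 1.1547.

d(x, mu) = √(1.3333) ≈ 1.1547


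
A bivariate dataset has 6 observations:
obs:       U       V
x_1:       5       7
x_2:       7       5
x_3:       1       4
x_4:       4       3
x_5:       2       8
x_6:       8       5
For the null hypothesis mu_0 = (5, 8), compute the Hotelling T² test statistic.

Step 1 — sample mean vector:
  mean(U) = (5 + 7 + 1 + 4 + 2 + 8) / 6 = 27/6 = 4.5
  mean(V) = (7 + 5 + 4 + 3 + 8 + 5) / 6 = 32/6 = 5.3333
  x̄ = (4.5, 5.3333),  deviation x̄ - mu_0 = (4.5, 5.3333) - (5, 8) = (-0.5, -2.6667).

Step 2 — sample covariance matrix, S[i,j] = (1/(n-1)) · Σ_k (x_{k,i} - mean_i) · (x_{k,j} - mean_j), divisor n-1 = 5:
  S[U,U] = ((0.5)·(0.5) + (2.5)·(2.5) + (-3.5)·(-3.5) + (-0.5)·(-0.5) + (-2.5)·(-2.5) + (3.5)·(3.5)) / 5 = 37.5/5 = 7.5
  S[U,V] = ((0.5)·(1.6667) + (2.5)·(-0.3333) + (-3.5)·(-1.3333) + (-0.5)·(-2.3333) + (-2.5)·(2.6667) + (3.5)·(-0.3333)) / 5 = -2/5 = -0.4
  S[V,V] = ((1.6667)·(1.6667) + (-0.3333)·(-0.3333) + (-1.3333)·(-1.3333) + (-2.3333)·(-2.3333) + (2.6667)·(2.6667) + (-0.3333)·(-0.3333)) / 5 = 17.3333/5 = 3.4667
  S = [[7.5, -0.4],
 [-0.4, 3.4667]].

Step 3 — invert S. det(S) = 7.5·3.4667 - (-0.4)² = 25.84.
  S^{-1} = (1/det) · [[d, -b], [-b, a]] = [[0.1342, 0.0155],
 [0.0155, 0.2902]].

Step 4 — quadratic form (x̄ - mu_0)^T · S^{-1} · (x̄ - mu_0):
  S^{-1} · (x̄ - mu_0) = (-0.1084, -0.7817),
  (x̄ - mu_0)^T · [...] = (-0.5)·(-0.1084) + (-2.6667)·(-0.7817) = 2.1388.

Step 5 — scale by n: T² = 6 · 2.1388 = 12.8328.

T² ≈ 12.8328


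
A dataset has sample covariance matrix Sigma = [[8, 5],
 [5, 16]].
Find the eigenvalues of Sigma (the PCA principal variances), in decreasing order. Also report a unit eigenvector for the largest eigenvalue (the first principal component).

Step 1 — characteristic polynomial of 2×2 Sigma:
  det(Sigma - λI) = λ² - trace · λ + det = 0.
  trace = 8 + 16 = 24, det = 8·16 - (5)² = 103.
Step 2 — discriminant:
  Δ = trace² - 4·det = 576 - 412 = 164.
Step 3 — eigenvalues:
  λ = (trace ± √Δ)/2 = (24 ± 12.8062)/2,
  λ_1 = 18.4031,  λ_2 = 5.5969.

Step 4 — unit eigenvector for λ_1: solve (Sigma - λ_1 I)v = 0. First row:
  (8 - 18.4031)·v_x + (5)·v_y = 0, i.e. (-10.4031)·v_x + (5)·v_y = 0,
  so v ∝ (b, λ_1 - a) = (5, 10.4031) = u.
  ||u|| = √((5)² + (10.4031)²) = √(133.225) ≈ 11.5423,
  v_1 = u/||u|| ≈ (0.4332, 0.9013) (||v_1|| = 1).

λ_1 = 18.4031,  λ_2 = 5.5969;  v_1 ≈ (0.4332, 0.9013)


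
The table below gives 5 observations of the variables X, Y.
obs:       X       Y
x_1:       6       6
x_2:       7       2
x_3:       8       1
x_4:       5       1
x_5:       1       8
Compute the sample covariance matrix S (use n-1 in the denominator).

Step 1 — column means:
  mean(X) = (6 + 7 + 8 + 5 + 1) / 5 = 27/5 = 5.4
  mean(Y) = (6 + 2 + 1 + 1 + 8) / 5 = 18/5 = 3.6

Step 2 — sample covariance S[i,j] = (1/(n-1)) · Σ_k (x_{k,i} - mean_i) · (x_{k,j} - mean_j), with n-1 = 4.
  S[X,X] = ((0.6)·(0.6) + (1.6)·(1.6) + (2.6)·(2.6) + (-0.4)·(-0.4) + (-4.4)·(-4.4)) / 4 = 29.2/4 = 7.3
  S[X,Y] = ((0.6)·(2.4) + (1.6)·(-1.6) + (2.6)·(-2.6) + (-0.4)·(-2.6) + (-4.4)·(4.4)) / 4 = -26.2/4 = -6.55
  S[Y,Y] = ((2.4)·(2.4) + (-1.6)·(-1.6) + (-2.6)·(-2.6) + (-2.6)·(-2.6) + (4.4)·(4.4)) / 4 = 41.2/4 = 10.3

S is symmetric (S[j,i] = S[i,j]). Assembling:

S = [[7.3, -6.55],
 [-6.55, 10.3]]


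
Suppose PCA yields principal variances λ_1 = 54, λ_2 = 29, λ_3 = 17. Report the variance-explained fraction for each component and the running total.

Step 1 — total variance = trace(Sigma) = Σ λ_i = 54 + 29 + 17 = 100.

Step 2 — fraction explained by component i = λ_i / Σ λ:
  PC1: 54/100 = 0.54
  PC2: 29/100 = 0.29
  PC3: 17/100 = 0.17

Step 3 — cumulative fraction after k components = (λ_1 + ... + λ_k) / Σ λ:
  k = 1: 54/100 = 0.54
  k = 2: (54 + 29)/100 = 83/100 = 0.83
  k = 3: (54 + 29 + 17)/100 = 100/100 = 1

Summary (fraction, with percent):

explained: PC1 0.54 (54%), PC2 0.29 (29%), PC3 0.17 (17%);  cumulative: 0.54, 0.83, 1


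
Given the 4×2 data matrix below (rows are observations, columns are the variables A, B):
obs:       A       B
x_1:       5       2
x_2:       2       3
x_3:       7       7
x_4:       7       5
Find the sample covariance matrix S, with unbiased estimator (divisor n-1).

Step 1 — column means:
  mean(A) = (5 + 2 + 7 + 7) / 4 = 21/4 = 5.25
  mean(B) = (2 + 3 + 7 + 5) / 4 = 17/4 = 4.25

Step 2 — sample covariance S[i,j] = (1/(n-1)) · Σ_k (x_{k,i} - mean_i) · (x_{k,j} - mean_j), with n-1 = 3.
  S[A,A] = ((-0.25)·(-0.25) + (-3.25)·(-3.25) + (1.75)·(1.75) + (1.75)·(1.75)) / 3 = 16.75/3 = 5.5833
  S[A,B] = ((-0.25)·(-2.25) + (-3.25)·(-1.25) + (1.75)·(2.75) + (1.75)·(0.75)) / 3 = 10.75/3 = 3.5833
  S[B,B] = ((-2.25)·(-2.25) + (-1.25)·(-1.25) + (2.75)·(2.75) + (0.75)·(0.75)) / 3 = 14.75/3 = 4.9167

S is symmetric (S[j,i] = S[i,j]). Assembling:

S = [[5.5833, 3.5833],
 [3.5833, 4.9167]]


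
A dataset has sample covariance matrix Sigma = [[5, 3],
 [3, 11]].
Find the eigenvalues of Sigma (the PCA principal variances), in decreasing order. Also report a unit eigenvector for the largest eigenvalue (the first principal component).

Step 1 — characteristic polynomial of 2×2 Sigma:
  det(Sigma - λI) = λ² - trace · λ + det = 0.
  trace = 5 + 11 = 16, det = 5·11 - (3)² = 46.
Step 2 — discriminant:
  Δ = trace² - 4·det = 256 - 184 = 72.
Step 3 — eigenvalues:
  λ = (trace ± √Δ)/2 = (16 ± 8.4853)/2,
  λ_1 = 12.2426,  λ_2 = 3.7574.

Step 4 — unit eigenvector for λ_1: solve (Sigma - λ_1 I)v = 0. First row:
  (5 - 12.2426)·v_x + (3)·v_y = 0, i.e. (-7.2426)·v_x + (3)·v_y = 0,
  so v ∝ (b, λ_1 - a) = (3, 7.2426) = u.
  ||u|| = √((3)² + (7.2426)²) = √(61.4558) ≈ 7.8394,
  v_1 = u/||u|| ≈ (0.3827, 0.9239) (||v_1|| = 1).

λ_1 = 12.2426,  λ_2 = 3.7574;  v_1 ≈ (0.3827, 0.9239)


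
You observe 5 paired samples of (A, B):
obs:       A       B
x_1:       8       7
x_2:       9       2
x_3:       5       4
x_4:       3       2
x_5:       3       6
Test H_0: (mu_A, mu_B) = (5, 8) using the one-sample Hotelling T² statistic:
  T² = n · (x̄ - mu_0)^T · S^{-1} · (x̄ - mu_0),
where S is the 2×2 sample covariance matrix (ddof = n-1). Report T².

Step 1 — sample mean vector:
  mean(A) = (8 + 9 + 5 + 3 + 3) / 5 = 28/5 = 5.6
  mean(B) = (7 + 2 + 4 + 2 + 6) / 5 = 21/5 = 4.2
  x̄ = (5.6, 4.2),  deviation x̄ - mu_0 = (5.6, 4.2) - (5, 8) = (0.6, -3.8).

Step 2 — sample covariance matrix, S[i,j] = (1/(n-1)) · Σ_k (x_{k,i} - mean_i) · (x_{k,j} - mean_j), divisor n-1 = 4:
  S[A,A] = ((2.4)·(2.4) + (3.4)·(3.4) + (-0.6)·(-0.6) + (-2.6)·(-2.6) + (-2.6)·(-2.6)) / 4 = 31.2/4 = 7.8
  S[A,B] = ((2.4)·(2.8) + (3.4)·(-2.2) + (-0.6)·(-0.2) + (-2.6)·(-2.2) + (-2.6)·(1.8)) / 4 = 0.4/4 = 0.1
  S[B,B] = ((2.8)·(2.8) + (-2.2)·(-2.2) + (-0.2)·(-0.2) + (-2.2)·(-2.2) + (1.8)·(1.8)) / 4 = 20.8/4 = 5.2
  S = [[7.8, 0.1],
 [0.1, 5.2]].

Step 3 — invert S. det(S) = 7.8·5.2 - (0.1)² = 40.55.
  S^{-1} = (1/det) · [[d, -b], [-b, a]] = [[0.1282, -0.0025],
 [-0.0025, 0.1924]].

Step 4 — quadratic form (x̄ - mu_0)^T · S^{-1} · (x̄ - mu_0):
  S^{-1} · (x̄ - mu_0) = (0.0863, -0.7324),
  (x̄ - mu_0)^T · [...] = (0.6)·(0.0863) + (-3.8)·(-0.7324) = 2.835.

Step 5 — scale by n: T² = 5 · 2.835 = 14.1751.

T² ≈ 14.1751


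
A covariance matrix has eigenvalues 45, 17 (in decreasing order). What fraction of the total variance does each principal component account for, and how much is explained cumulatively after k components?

Step 1 — total variance = trace(Sigma) = Σ λ_i = 45 + 17 = 62.

Step 2 — fraction explained by component i = λ_i / Σ λ:
  PC1: 45/62 = 0.7258
  PC2: 17/62 = 0.2742

Step 3 — cumulative fraction after k components = (λ_1 + ... + λ_k) / Σ λ:
  k = 1: 45/62 = 0.7258
  k = 2: (45 + 17)/62 = 62/62 = 1

Summary (fraction, with percent):

explained: PC1 0.7258 (72.58%), PC2 0.2742 (27.42%);  cumulative: 0.7258, 1


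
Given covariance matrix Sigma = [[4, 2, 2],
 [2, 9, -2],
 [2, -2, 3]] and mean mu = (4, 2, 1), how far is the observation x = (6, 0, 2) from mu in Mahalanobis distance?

Step 1 — centre the observation: (x - mu) = (2, -2, 1).

Step 2 — invert Sigma (cofactor / det for 3×3, or solve directly):
  Sigma^{-1} = [[0.8214, -0.3571, -0.7857],
 [-0.3571, 0.2857, 0.4286],
 [-0.7857, 0.4286, 1.1429]].

Step 3 — form the quadratic (x - mu)^T · Sigma^{-1} · (x - mu):
  Sigma^{-1} · (x - mu) = (1.5714, -0.8571, -1.2857).
  (x - mu)^T · [Sigma^{-1} · (x - mu)] = (2)·(1.5714) + (-2)·(-0.8571) + (1)·(-1.2857) = 3.5714.

Step 4 — take square root: d = √(3.5714) ≈ 1.8898.

d(x, mu) = √(3.5714) ≈ 1.8898


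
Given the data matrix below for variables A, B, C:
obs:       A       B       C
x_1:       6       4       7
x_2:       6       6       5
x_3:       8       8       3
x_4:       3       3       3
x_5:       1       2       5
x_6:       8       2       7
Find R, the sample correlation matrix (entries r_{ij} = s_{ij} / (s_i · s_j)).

Step 1 — column means:
  mean(A) = (6 + 6 + 8 + 3 + 1 + 8) / 6 = 32/6 = 5.3333
  mean(B) = (4 + 6 + 8 + 3 + 2 + 2) / 6 = 25/6 = 4.1667
  mean(C) = (7 + 5 + 3 + 3 + 5 + 7) / 6 = 30/6 = 5

Step 2 — sample variances and covariances s[i,j] = (1/(n-1)) · Σ_k (x_{k,i} - mean_i) · (x_{k,j} - mean_j), with n-1 = 5:
  s[A,A] = ((0.6667)·(0.6667) + (0.6667)·(0.6667) + (2.6667)·(2.6667) + (-2.3333)·(-2.3333) + (-4.3333)·(-4.3333) + (2.6667)·(2.6667)) / 5 = 39.3333/5 = 7.8667
  s[A,B] = ((0.6667)·(-0.1667) + (0.6667)·(1.8333) + (2.6667)·(3.8333) + (-2.3333)·(-1.1667) + (-4.3333)·(-2.1667) + (2.6667)·(-2.1667)) / 5 = 17.6667/5 = 3.5333
  s[A,C] = ((0.6667)·(2) + (0.6667)·(0) + (2.6667)·(-2) + (-2.3333)·(-2) + (-4.3333)·(0) + (2.6667)·(2)) / 5 = 6/5 = 1.2
  s[B,B] = ((-0.1667)·(-0.1667) + (1.8333)·(1.8333) + (3.8333)·(3.8333) + (-1.1667)·(-1.1667) + (-2.1667)·(-2.1667) + (-2.1667)·(-2.1667)) / 5 = 28.8333/5 = 5.7667
  s[B,C] = ((-0.1667)·(2) + (1.8333)·(0) + (3.8333)·(-2) + (-1.1667)·(-2) + (-2.1667)·(0) + (-2.1667)·(2)) / 5 = -10/5 = -2
  s[C,C] = ((2)·(2) + (0)·(0) + (-2)·(-2) + (-2)·(-2) + (0)·(0) + (2)·(2)) / 5 = 16/5 = 3.2
  Sample standard deviations s_i = √(s[i,i]):
  s(A) = √(7.8667) = 2.8048
  s(B) = √(5.7667) = 2.4014
  s(C) = √(3.2) = 1.7889

Step 3 — r_{ij} = s_{ij} / (s_i · s_j):
  r[A,A] = 1 (diagonal).
  r[A,B] = 3.5333 / (2.8048 · 2.4014) = 3.5333 / 6.7353 = 0.5246
  r[A,C] = 1.2 / (2.8048 · 1.7889) = 1.2 / 5.0173 = 0.2392
  r[B,B] = 1 (diagonal).
  r[B,C] = -2 / (2.4014 · 1.7889) = -2 / 4.2957 = -0.4656
  r[C,C] = 1 (diagonal).

R is symmetric with unit diagonal. Assembling:

R = [[1, 0.5246, 0.2392],
 [0.5246, 1, -0.4656],
 [0.2392, -0.4656, 1]]


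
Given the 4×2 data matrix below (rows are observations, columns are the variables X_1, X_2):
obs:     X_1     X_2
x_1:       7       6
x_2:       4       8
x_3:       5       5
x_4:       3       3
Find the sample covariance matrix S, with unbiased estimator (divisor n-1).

Step 1 — column means:
  mean(X_1) = (7 + 4 + 5 + 3) / 4 = 19/4 = 4.75
  mean(X_2) = (6 + 8 + 5 + 3) / 4 = 22/4 = 5.5

Step 2 — sample covariance S[i,j] = (1/(n-1)) · Σ_k (x_{k,i} - mean_i) · (x_{k,j} - mean_j), with n-1 = 3.
  S[X_1,X_1] = ((2.25)·(2.25) + (-0.75)·(-0.75) + (0.25)·(0.25) + (-1.75)·(-1.75)) / 3 = 8.75/3 = 2.9167
  S[X_1,X_2] = ((2.25)·(0.5) + (-0.75)·(2.5) + (0.25)·(-0.5) + (-1.75)·(-2.5)) / 3 = 3.5/3 = 1.1667
  S[X_2,X_2] = ((0.5)·(0.5) + (2.5)·(2.5) + (-0.5)·(-0.5) + (-2.5)·(-2.5)) / 3 = 13/3 = 4.3333

S is symmetric (S[j,i] = S[i,j]). Assembling:

S = [[2.9167, 1.1667],
 [1.1667, 4.3333]]


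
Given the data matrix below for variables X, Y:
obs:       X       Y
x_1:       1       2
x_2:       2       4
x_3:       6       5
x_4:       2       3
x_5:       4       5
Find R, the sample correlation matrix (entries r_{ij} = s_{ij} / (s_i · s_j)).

Step 1 — column means:
  mean(X) = (1 + 2 + 6 + 2 + 4) / 5 = 15/5 = 3
  mean(Y) = (2 + 4 + 5 + 3 + 5) / 5 = 19/5 = 3.8

Step 2 — sample variances and covariances s[i,j] = (1/(n-1)) · Σ_k (x_{k,i} - mean_i) · (x_{k,j} - mean_j), with n-1 = 4:
  s[X,X] = ((-2)·(-2) + (-1)·(-1) + (3)·(3) + (-1)·(-1) + (1)·(1)) / 4 = 16/4 = 4
  s[X,Y] = ((-2)·(-1.8) + (-1)·(0.2) + (3)·(1.2) + (-1)·(-0.8) + (1)·(1.2)) / 4 = 9/4 = 2.25
  s[Y,Y] = ((-1.8)·(-1.8) + (0.2)·(0.2) + (1.2)·(1.2) + (-0.8)·(-0.8) + (1.2)·(1.2)) / 4 = 6.8/4 = 1.7
  Sample standard deviations s_i = √(s[i,i]):
  s(X) = √(4) = 2
  s(Y) = √(1.7) = 1.3038

Step 3 — r_{ij} = s_{ij} / (s_i · s_j):
  r[X,X] = 1 (diagonal).
  r[X,Y] = 2.25 / (2 · 1.3038) = 2.25 / 2.6077 = 0.8628
  r[Y,Y] = 1 (diagonal).

R is symmetric with unit diagonal. Assembling:

R = [[1, 0.8628],
 [0.8628, 1]]


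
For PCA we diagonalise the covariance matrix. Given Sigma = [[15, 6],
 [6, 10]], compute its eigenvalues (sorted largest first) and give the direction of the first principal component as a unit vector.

Step 1 — characteristic polynomial of 2×2 Sigma:
  det(Sigma - λI) = λ² - trace · λ + det = 0.
  trace = 15 + 10 = 25, det = 15·10 - (6)² = 114.
Step 2 — discriminant:
  Δ = trace² - 4·det = 625 - 456 = 169.
Step 3 — eigenvalues:
  λ = (trace ± √Δ)/2 = (25 ± 13)/2,
  λ_1 = 19,  λ_2 = 6.

Step 4 — unit eigenvector for λ_1: solve (Sigma - λ_1 I)v = 0. First row:
  (15 - 19)·v_x + (6)·v_y = 0, i.e. (-4)·v_x + (6)·v_y = 0,
  so v ∝ (b, λ_1 - a) = (6, 4) = u.
  ||u|| = √((6)² + (4)²) = √(52) ≈ 7.2111,
  v_1 = u/||u|| ≈ (0.8321, 0.5547) (||v_1|| = 1).

λ_1 = 19,  λ_2 = 6;  v_1 ≈ (0.8321, 0.5547)


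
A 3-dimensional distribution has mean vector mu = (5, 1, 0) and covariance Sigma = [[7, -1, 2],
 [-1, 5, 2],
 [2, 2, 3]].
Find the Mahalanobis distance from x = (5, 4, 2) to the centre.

Step 1 — centre the observation: (x - mu) = (0, 3, 2).

Step 2 — invert Sigma (cofactor / det for 3×3, or solve directly):
  Sigma^{-1} = [[0.2391, 0.1522, -0.2609],
 [0.1522, 0.3696, -0.3478],
 [-0.2609, -0.3478, 0.7391]].

Step 3 — form the quadratic (x - mu)^T · Sigma^{-1} · (x - mu):
  Sigma^{-1} · (x - mu) = (-0.0652, 0.413, 0.4348).
  (x - mu)^T · [Sigma^{-1} · (x - mu)] = (0)·(-0.0652) + (3)·(0.413) + (2)·(0.4348) = 2.1087.

Step 4 — take square root: d = √(2.1087) ≈ 1.4521.

d(x, mu) = √(2.1087) ≈ 1.4521


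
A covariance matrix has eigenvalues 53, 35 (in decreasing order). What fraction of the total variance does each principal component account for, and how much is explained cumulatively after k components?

Step 1 — total variance = trace(Sigma) = Σ λ_i = 53 + 35 = 88.

Step 2 — fraction explained by component i = λ_i / Σ λ:
  PC1: 53/88 = 0.6023
  PC2: 35/88 = 0.3977

Step 3 — cumulative fraction after k components = (λ_1 + ... + λ_k) / Σ λ:
  k = 1: 53/88 = 0.6023
  k = 2: (53 + 35)/88 = 88/88 = 1

Summary (fraction, with percent):

explained: PC1 0.6023 (60.23%), PC2 0.3977 (39.77%);  cumulative: 0.6023, 1


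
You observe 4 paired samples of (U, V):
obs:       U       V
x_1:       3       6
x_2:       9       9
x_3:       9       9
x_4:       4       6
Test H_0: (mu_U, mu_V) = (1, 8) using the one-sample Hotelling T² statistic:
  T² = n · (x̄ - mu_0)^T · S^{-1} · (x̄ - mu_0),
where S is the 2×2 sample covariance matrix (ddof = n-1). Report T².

Step 1 — sample mean vector:
  mean(U) = (3 + 9 + 9 + 4) / 4 = 25/4 = 6.25
  mean(V) = (6 + 9 + 9 + 6) / 4 = 30/4 = 7.5
  x̄ = (6.25, 7.5),  deviation x̄ - mu_0 = (6.25, 7.5) - (1, 8) = (5.25, -0.5).

Step 2 — sample covariance matrix, S[i,j] = (1/(n-1)) · Σ_k (x_{k,i} - mean_i) · (x_{k,j} - mean_j), divisor n-1 = 3:
  S[U,U] = ((-3.25)·(-3.25) + (2.75)·(2.75) + (2.75)·(2.75) + (-2.25)·(-2.25)) / 3 = 30.75/3 = 10.25
  S[U,V] = ((-3.25)·(-1.5) + (2.75)·(1.5) + (2.75)·(1.5) + (-2.25)·(-1.5)) / 3 = 16.5/3 = 5.5
  S[V,V] = ((-1.5)·(-1.5) + (1.5)·(1.5) + (1.5)·(1.5) + (-1.5)·(-1.5)) / 3 = 9/3 = 3
  S = [[10.25, 5.5],
 [5.5, 3]].

Step 3 — invert S. det(S) = 10.25·3 - (5.5)² = 0.5.
  S^{-1} = (1/det) · [[d, -b], [-b, a]] = [[6, -11],
 [-11, 20.5]].

Step 4 — quadratic form (x̄ - mu_0)^T · S^{-1} · (x̄ - mu_0):
  S^{-1} · (x̄ - mu_0) = (37, -68),
  (x̄ - mu_0)^T · [...] = (5.25)·(37) + (-0.5)·(-68) = 228.25.

Step 5 — scale by n: T² = 4 · 228.25 = 913.

T² ≈ 913


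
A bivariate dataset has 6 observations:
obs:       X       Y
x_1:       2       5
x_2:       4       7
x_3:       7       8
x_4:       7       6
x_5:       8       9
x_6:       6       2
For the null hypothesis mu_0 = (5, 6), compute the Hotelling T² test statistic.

Step 1 — sample mean vector:
  mean(X) = (2 + 4 + 7 + 7 + 8 + 6) / 6 = 34/6 = 5.6667
  mean(Y) = (5 + 7 + 8 + 6 + 9 + 2) / 6 = 37/6 = 6.1667
  x̄ = (5.6667, 6.1667),  deviation x̄ - mu_0 = (5.6667, 6.1667) - (5, 6) = (0.6667, 0.1667).

Step 2 — sample covariance matrix, S[i,j] = (1/(n-1)) · Σ_k (x_{k,i} - mean_i) · (x_{k,j} - mean_j), divisor n-1 = 5:
  S[X,X] = ((-3.6667)·(-3.6667) + (-1.6667)·(-1.6667) + (1.3333)·(1.3333) + (1.3333)·(1.3333) + (2.3333)·(2.3333) + (0.3333)·(0.3333)) / 5 = 25.3333/5 = 5.0667
  S[X,Y] = ((-3.6667)·(-1.1667) + (-1.6667)·(0.8333) + (1.3333)·(1.8333) + (1.3333)·(-0.1667) + (2.3333)·(2.8333) + (0.3333)·(-4.1667)) / 5 = 10.3333/5 = 2.0667
  S[Y,Y] = ((-1.1667)·(-1.1667) + (0.8333)·(0.8333) + (1.8333)·(1.8333) + (-0.1667)·(-0.1667) + (2.8333)·(2.8333) + (-4.1667)·(-4.1667)) / 5 = 30.8333/5 = 6.1667
  S = [[5.0667, 2.0667],
 [2.0667, 6.1667]].

Step 3 — invert S. det(S) = 5.0667·6.1667 - (2.0667)² = 26.9733.
  S^{-1} = (1/det) · [[d, -b], [-b, a]] = [[0.2286, -0.0766],
 [-0.0766, 0.1878]].

Step 4 — quadratic form (x̄ - mu_0)^T · S^{-1} · (x̄ - mu_0):
  S^{-1} · (x̄ - mu_0) = (0.1396, -0.0198),
  (x̄ - mu_0)^T · [...] = (0.6667)·(0.1396) + (0.1667)·(-0.0198) = 0.0898.

Step 5 — scale by n: T² = 6 · 0.0898 = 0.5388.

T² ≈ 0.5388
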